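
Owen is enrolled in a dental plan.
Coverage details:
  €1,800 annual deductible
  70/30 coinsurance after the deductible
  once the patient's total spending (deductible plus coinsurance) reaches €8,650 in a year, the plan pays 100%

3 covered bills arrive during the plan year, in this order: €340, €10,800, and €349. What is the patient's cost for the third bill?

€104.70

Bill 1, €340: entire amount goes to the deductible. Patient owes €340 (running OOP €340).
Bill 2, €10,800: €1,460 to deductible, leaving €9,340; patient's 30% is €2,802. Patient pays €4,262; OOP now €4,602.
Bill 3, €349: 30% coinsurance on €349 = €104.70. Patient pays €104.70; OOP now €4,706.70.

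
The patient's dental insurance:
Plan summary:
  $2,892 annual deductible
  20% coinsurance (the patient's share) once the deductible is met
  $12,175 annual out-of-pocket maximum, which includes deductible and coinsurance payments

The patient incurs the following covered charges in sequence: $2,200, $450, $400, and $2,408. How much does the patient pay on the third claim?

Claim 1 — $2,200: fully absorbed by the deductible. Patient pays $2,200; OOP now $2,200.
Claim 2 — $450: entire amount goes to the deductible. Cost to patient: $450. OOP to date $2,650.
Claim 3 — $400: deductible takes $242, $158 remains; patient's 20% is $31.60. Cost to patient: $273.60. OOP to date $2,923.60.

$273.60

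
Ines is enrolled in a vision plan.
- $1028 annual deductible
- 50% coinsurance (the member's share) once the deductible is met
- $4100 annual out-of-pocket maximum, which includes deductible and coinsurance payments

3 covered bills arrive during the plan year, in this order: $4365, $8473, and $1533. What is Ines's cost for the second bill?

Claim 1 — $4365: deductible takes $1028, $3337 remains; coinsurance $3337 × 50% = $1668.50. Member pays $2696.50; OOP now $2696.50.
Claim 2 — $8473: 50% coinsurance on $8473 = $4236.50. That would push OOP to $6933, over the $4100 cap, so member pays $4100 − $2696.50 = $1403.50.

$1403.50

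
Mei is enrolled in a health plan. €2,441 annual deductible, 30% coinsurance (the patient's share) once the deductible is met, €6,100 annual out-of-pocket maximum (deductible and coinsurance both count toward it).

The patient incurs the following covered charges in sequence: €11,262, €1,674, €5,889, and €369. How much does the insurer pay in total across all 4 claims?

€13,094

Claim 1 (€11,262): deductible takes €2,441, €8,821 remains; 30% of €8,821 = €2,646.30. Cost to patient: €5,087.30. OOP to date €5,087.30. Insurer: €11,262 − €5,087.30 = €6,174.70.
Claim 2 (€1,674): deductible met; 30% of €1,674 = €502.20. Patient pays €502.20; OOP now €5,589.50. Plan pays €1,674 − €502.20 = €1,171.80.
Claim 3 (€5,889): deductible already satisfied, so patient's share is 30% × €5,889 = €1,766.70. Adding that to €5,589.50 gives €7,356.20, past the €6,100 cap; patient pays only €6,100 − €5,589.50 = €510.50. Insurer: €5,889 − €510.50 = €5,378.50.
Claim 4 (€369): 30% coinsurance on €369 = €110.70. OOP would hit €6,210.70 > €6,100, so the cap limits the patient to €6,100 − €6,100 = €0. Plan pays €369 − €0 = €369.
Insurer total: €6,174.70 + €1,171.80 + €5,378.50 + €369 = €13,094.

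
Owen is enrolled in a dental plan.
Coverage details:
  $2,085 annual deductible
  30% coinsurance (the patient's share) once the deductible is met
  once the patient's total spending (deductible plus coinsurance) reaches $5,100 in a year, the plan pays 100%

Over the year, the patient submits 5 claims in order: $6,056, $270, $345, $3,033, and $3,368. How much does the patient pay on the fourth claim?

$909.90

#1 ($6,056): $2,085 to deductible, leaving $3,971; coinsurance $3,971 × 30% = $1,191.30. Patient pays $3,276.30; OOP now $3,276.30.
#2 ($270): 30% coinsurance on $270 = $81. Patient pays $81; OOP now $3,357.30.
#3 ($345): 30% coinsurance on $345 = $103.50. Patient owes $103.50 (running OOP $3,460.80).
#4 ($3,033): deductible already satisfied, so patient's share is 30% × $3,033 = $909.90. Patient pays $909.90; OOP now $4,370.70.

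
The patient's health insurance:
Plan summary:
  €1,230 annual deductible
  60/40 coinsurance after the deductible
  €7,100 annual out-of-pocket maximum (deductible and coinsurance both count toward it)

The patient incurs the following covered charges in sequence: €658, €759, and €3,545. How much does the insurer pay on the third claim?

Claim 1 — €658: fully absorbed by the deductible. Cost to patient: €658. OOP to date €658. Plan pays €658 − €658 = €0.
Claim 2 — €759: €572 finishes the deductible; €187 goes to coinsurance; patient's 40% is €74.80. Cost to patient: €646.80. OOP to date €1,304.80. Plan pays €759 − €646.80 = €112.20.
Claim 3 — €3,545: deductible met; 40% of €3,545 = €1,418. Patient owes €1,418 (running OOP €2,722.80). Insurer: €3,545 − €1,418 = €2,127.

€2,127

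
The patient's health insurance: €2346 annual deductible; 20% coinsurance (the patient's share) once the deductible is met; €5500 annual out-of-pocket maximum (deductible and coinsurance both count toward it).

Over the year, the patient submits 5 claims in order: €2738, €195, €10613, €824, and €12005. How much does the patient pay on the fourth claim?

Claim 1 (€2738): €2346 to deductible, leaving €392; 20% of €392 = €78.40. Cost to patient: €2424.40. OOP to date €2424.40.
Claim 2 (€195): deductible already satisfied, so patient's share is 20% × €195 = €39. Cost to patient: €39. OOP to date €2463.40.
Claim 3 (€10613): deductible already satisfied, so patient's share is 20% × €10613 = €2122.60. Patient owes €2122.60 (running OOP €4586).
Claim 4 (€824): deductible already satisfied, so patient's share is 20% × €824 = €164.80. Patient pays €164.80; OOP now €4750.80.

€164.80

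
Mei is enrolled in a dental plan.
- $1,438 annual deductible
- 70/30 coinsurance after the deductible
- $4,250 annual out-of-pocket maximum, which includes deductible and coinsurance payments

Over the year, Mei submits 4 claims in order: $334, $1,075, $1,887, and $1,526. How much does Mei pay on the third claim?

$586.40

Claim 1 ($334): fully absorbed by the deductible. Patient pays $334; OOP now $334.
Claim 2 ($1,075): fully absorbed by the deductible. Patient owes $1,075 (running OOP $1,409).
Claim 3 ($1,887): deductible takes $29, $1,858 remains; 30% of $1,858 = $557.40. Cost to patient: $586.40. OOP to date $1,995.40.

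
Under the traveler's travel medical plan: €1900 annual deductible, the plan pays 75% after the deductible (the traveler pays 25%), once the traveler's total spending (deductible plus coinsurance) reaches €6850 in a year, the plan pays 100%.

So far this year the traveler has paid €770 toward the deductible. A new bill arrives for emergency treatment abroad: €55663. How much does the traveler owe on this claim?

€6080

Deductible still to meet: €1900 − €770 = €1130.
The remaining €54533 (= €55663 − €1130) moves to coinsurance.
Coinsurance: €54533 × 25% = €13633.25.
Traveler responsibility before any cap: €1130 + €13633.25 = €14763.25.
Adding €14763.25 to the €770 already spent would give €15533.25, which exceeds the €6850 cap; the traveler pays just €6850 − €770 = €6080.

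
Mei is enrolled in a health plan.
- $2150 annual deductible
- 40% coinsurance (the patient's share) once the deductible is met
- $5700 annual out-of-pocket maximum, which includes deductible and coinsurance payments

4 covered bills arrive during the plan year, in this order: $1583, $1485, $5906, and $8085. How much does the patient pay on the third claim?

$2362.40

#1 ($1583): entire amount goes to the deductible. Cost to patient: $1583. OOP to date $1583.
#2 ($1485): deductible takes $567, $918 remains; 40% of $918 = $367.20. Patient owes $934.20 (running OOP $2517.20).
#3 ($5906): deductible met; 40% of $5906 = $2362.40. Patient owes $2362.40 (running OOP $4879.60).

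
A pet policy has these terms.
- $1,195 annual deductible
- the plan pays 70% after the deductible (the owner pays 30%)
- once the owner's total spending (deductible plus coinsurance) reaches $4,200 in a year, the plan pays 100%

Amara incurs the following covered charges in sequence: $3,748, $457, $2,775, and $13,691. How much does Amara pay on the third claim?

Bill 1, $3,748: deductible takes $1,195, $2,553 remains; owner's 30% is $765.90. Owner owes $1,960.90 (running OOP $1,960.90).
Bill 2, $457: deductible met; 30% of $457 = $137.10. Cost to owner: $137.10. OOP to date $2,098.
Bill 3, $2,775: deductible met; 30% of $2,775 = $832.50. Owner owes $832.50 (running OOP $2,930.50).

$832.50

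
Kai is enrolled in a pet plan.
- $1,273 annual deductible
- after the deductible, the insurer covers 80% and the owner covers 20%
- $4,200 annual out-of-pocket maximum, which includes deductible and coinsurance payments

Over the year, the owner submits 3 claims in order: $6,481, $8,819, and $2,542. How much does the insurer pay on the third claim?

Bill 1, $6,481: $1,273 finishes the deductible; $5,208 goes to coinsurance; 20% of $5,208 = $1,041.60. Owner pays $2,314.60; OOP now $2,314.60. Plan pays $6,481 − $2,314.60 = $4,166.40.
Bill 2, $8,819: deductible already satisfied, so owner's share is 20% × $8,819 = $1,763.80. Owner owes $1,763.80 (running OOP $4,078.40). Insurer: $8,819 − $1,763.80 = $7,055.20.
Bill 3, $2,542: deductible met; 20% of $2,542 = $508.40. That would push OOP to $4,586.80, over the $4,200 cap, so owner pays $4,200 − $4,078.40 = $121.60. Plan pays $2,542 − $121.60 = $2,420.40.

$2,420.40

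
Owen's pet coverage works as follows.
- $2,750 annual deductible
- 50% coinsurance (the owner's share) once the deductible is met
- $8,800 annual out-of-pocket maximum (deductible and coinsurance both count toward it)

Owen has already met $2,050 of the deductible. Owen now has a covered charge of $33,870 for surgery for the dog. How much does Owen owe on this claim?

$6,750

$2,050 of the $2,750 deductible is already met, leaving $700.
That leaves $33,870 − $700 = $33,170 for coinsurance.
Owner's 50% share of $33,170 is $16,585.
So the owner owes $700 + $16,585 = $17,285 before any cap.
Year-to-date out-of-pocket would reach $2,050 + $17,285 = $19,335, above the $8,800 maximum, so the owner pays only $8,800 − $2,050 = $6,750.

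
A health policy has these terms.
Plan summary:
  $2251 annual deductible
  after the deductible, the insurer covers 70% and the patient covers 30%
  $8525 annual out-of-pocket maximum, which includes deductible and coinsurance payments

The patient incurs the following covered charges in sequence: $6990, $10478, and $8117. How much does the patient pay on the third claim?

Claim 1 — $6990: $2251 to deductible, leaving $4739; patient's 30% is $1421.70. Cost to patient: $3672.70. OOP to date $3672.70.
Claim 2 — $10478: deductible already satisfied, so patient's share is 30% × $10478 = $3143.40. Cost to patient: $3143.40. OOP to date $6816.10.
Claim 3 — $8117: deductible met; 30% of $8117 = $2435.10. That would push OOP to $9251.20, over the $8525 cap, so patient pays $8525 − $6816.10 = $1708.90.

$1708.90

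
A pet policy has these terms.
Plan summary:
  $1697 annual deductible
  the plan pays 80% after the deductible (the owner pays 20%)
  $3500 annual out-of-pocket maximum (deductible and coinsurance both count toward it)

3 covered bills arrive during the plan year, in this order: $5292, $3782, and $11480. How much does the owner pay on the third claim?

$327.60

#1 ($5292): $1697 finishes the deductible; $3595 goes to coinsurance; owner's 20% is $719. Owner owes $2416 (running OOP $2416).
#2 ($3782): deductible already satisfied, so owner's share is 20% × $3782 = $756.40. Owner owes $756.40 (running OOP $3172.40).
#3 ($11480): 20% coinsurance on $11480 = $2296. Adding that to $3172.40 gives $5468.40, past the $3500 cap; owner pays only $3500 − $3172.40 = $327.60.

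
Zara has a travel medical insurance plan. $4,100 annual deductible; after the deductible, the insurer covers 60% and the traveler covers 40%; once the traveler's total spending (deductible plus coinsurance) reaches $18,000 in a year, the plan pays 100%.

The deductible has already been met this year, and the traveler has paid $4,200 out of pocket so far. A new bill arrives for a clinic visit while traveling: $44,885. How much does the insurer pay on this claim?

With the deductible met, the entire $44,885 is subject to coinsurance.
Coinsurance: $44,885 × 40% = $17,954.
That would bring total out-of-pocket to $22,154, past the $18,000 cap. The traveler is capped at $18,000 − $4,200 = $13,800 on this claim.
Insurer pays the balance: $44,885 − $13,800 = $31,085.

$31,085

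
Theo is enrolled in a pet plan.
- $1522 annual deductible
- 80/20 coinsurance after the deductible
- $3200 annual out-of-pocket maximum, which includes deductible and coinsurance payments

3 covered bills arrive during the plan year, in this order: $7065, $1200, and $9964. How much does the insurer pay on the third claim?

Bill 1, $7065: $1522 finishes the deductible; $5543 goes to coinsurance; coinsurance $5543 × 20% = $1108.60. Owner pays $2630.60; OOP now $2630.60. Insurer: $7065 − $2630.60 = $4434.40.
Bill 2, $1200: deductible already satisfied, so owner's share is 20% × $1200 = $240. Owner pays $240; OOP now $2870.60. Plan pays $1200 − $240 = $960.
Bill 3, $9964: deductible already satisfied, so owner's share is 20% × $9964 = $1992.80. That would push OOP to $4863.40, over the $3200 cap, so owner pays $3200 − $2870.60 = $329.40. Plan pays $9964 − $329.40 = $9634.60.

$9634.60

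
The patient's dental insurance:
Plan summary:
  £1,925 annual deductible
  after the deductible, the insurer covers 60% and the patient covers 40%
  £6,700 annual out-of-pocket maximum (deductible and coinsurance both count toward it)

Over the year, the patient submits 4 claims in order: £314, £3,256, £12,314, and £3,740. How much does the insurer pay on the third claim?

#1 (£314): entire amount goes to the deductible. Patient pays £314; OOP now £314. Insurer: £314 − £314 = £0.
#2 (£3,256): £1,611 finishes the deductible; £1,645 goes to coinsurance; coinsurance £1,645 × 40% = £658. Patient owes £2,269 (running OOP £2,583). Insurer: £3,256 − £2,269 = £987.
#3 (£12,314): 40% coinsurance on £12,314 = £4,925.60. OOP would hit £7,508.60 > £6,700, so the cap limits the patient to £6,700 − £2,583 = £4,117. Plan pays £12,314 − £4,117 = £8,197.

£8,197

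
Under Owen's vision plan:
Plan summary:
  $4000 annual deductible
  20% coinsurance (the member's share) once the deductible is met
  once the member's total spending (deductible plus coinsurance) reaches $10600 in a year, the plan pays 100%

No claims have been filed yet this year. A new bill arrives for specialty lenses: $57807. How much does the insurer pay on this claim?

$47207

Nothing has been paid toward the $4000 deductible, so the first $4000 of this charge is applied there.
That leaves $57807 − $4000 = $53807 for coinsurance.
Coinsurance: $53807 × 20% = $10761.40.
Member responsibility before any cap: $4000 + $10761.40 = $14761.40.
That would bring total out-of-pocket to $14761.40, past the $10600 cap. The member is capped at $10600 − $0 = $10600 on this claim.
The plan picks up $57807 − $10600 = $47207.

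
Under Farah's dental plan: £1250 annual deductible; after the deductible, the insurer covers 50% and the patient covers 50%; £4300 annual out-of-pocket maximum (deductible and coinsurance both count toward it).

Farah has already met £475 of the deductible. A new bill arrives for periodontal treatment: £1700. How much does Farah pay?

Deductible still to meet: £1250 − £475 = £775.
The remaining £925 (= £1700 − £775) moves to coinsurance.
Coinsurance: £925 × 50% = £462.50.
That puts the patient's cost at £775 + £462.50 = £1237.50 before any cap.
Cumulative spending £475 + £1237.50 = £1712.50 stays under the £4300 maximum.

£1237.50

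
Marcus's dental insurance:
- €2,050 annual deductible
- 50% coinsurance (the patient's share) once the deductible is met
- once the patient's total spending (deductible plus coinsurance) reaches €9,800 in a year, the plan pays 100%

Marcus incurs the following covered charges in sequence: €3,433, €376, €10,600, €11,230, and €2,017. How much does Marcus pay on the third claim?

€5,300

Claim 1 — €3,433: €2,050 finishes the deductible; €1,383 goes to coinsurance; coinsurance €1,383 × 50% = €691.50. Patient owes €2,741.50 (running OOP €2,741.50).
Claim 2 — €376: deductible met; 50% of €376 = €188. Patient pays €188; OOP now €2,929.50.
Claim 3 — €10,600: deductible already satisfied, so patient's share is 50% × €10,600 = €5,300. Cost to patient: €5,300. OOP to date €8,229.50.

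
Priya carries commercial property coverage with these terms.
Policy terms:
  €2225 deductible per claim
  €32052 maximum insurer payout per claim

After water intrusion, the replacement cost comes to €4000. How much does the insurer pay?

After the deductible, €4000 − €2225 = €1775 remains.
That's under the €32052 cap, so the insurer reimburses the full €1775.

€1775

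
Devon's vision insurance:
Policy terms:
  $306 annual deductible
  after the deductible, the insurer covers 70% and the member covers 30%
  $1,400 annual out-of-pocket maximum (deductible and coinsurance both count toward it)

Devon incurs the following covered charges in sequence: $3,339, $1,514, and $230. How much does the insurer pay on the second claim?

Bill 1, $3,339: $306 to deductible, leaving $3,033; member's 30% is $909.90. Member owes $1,215.90 (running OOP $1,215.90). Insurer: $3,339 − $1,215.90 = $2,123.10.
Bill 2, $1,514: 30% coinsurance on $1,514 = $454.20. Adding that to $1,215.90 gives $1,670.10, past the $1,400 cap; member pays only $1,400 − $1,215.90 = $184.10. Insurer: $1,514 − $184.10 = $1,329.90.

$1,329.90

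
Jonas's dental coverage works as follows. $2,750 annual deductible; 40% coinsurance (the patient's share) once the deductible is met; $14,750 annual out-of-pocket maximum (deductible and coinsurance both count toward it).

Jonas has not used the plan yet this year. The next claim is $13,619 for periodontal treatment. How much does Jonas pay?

$7,097.60

Deductible not yet touched, so the first $2,750 of the bill goes to the deductible.
After the $2,750 deductible portion, $13,619 − $2,750 = $10,869 is subject to coinsurance.
40% of $10,869 = $4,347.60 falls to the patient.
So the patient owes $2,750 + $4,347.60 = $7,097.60 before any cap.
Cumulative spending $0 + $7,097.60 = $7,097.60 stays under the $14,750 maximum.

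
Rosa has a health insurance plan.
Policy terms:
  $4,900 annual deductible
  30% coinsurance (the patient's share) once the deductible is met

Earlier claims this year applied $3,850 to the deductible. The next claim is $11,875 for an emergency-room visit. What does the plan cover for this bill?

$7,577.50

Deductible still to meet: $4,900 − $3,850 = $1,050.
The remaining $10,825 (= $11,875 − $1,050) moves to coinsurance.
Patient's 30% share of $10,825 is $3,247.50.
So the patient owes $1,050 + $3,247.50 = $4,297.50.
The plan picks up $11,875 − $4,297.50 = $7,577.50.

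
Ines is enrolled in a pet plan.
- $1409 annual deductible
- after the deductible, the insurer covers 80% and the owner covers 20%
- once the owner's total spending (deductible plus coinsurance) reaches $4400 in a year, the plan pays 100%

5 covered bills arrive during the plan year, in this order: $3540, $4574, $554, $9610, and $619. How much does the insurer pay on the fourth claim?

#1 ($3540): $1409 to deductible, leaving $2131; owner's 20% is $426.20. Owner pays $1835.20; OOP now $1835.20. Insurer: $3540 − $1835.20 = $1704.80.
#2 ($4574): deductible met; 20% of $4574 = $914.80. Owner pays $914.80; OOP now $2750. Insurer: $4574 − $914.80 = $3659.20.
#3 ($554): 20% coinsurance on $554 = $110.80. Owner pays $110.80; OOP now $2860.80. Insurer: $554 − $110.80 = $443.20.
#4 ($9610): deductible met; 20% of $9610 = $1922. That would push OOP to $4782.80, over the $4400 cap, so owner pays $4400 − $2860.80 = $1539.20. Plan pays $9610 − $1539.20 = $8070.80.

$8070.80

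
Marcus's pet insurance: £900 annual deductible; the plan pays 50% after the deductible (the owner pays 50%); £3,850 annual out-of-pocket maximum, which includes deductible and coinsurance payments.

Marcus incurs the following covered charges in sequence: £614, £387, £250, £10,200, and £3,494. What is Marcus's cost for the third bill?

#1 (£614): fully absorbed by the deductible. Owner pays £614; OOP now £614.
#2 (£387): £286 to deductible, leaving £101; 50% of £101 = £50.50. Owner owes £336.50 (running OOP £950.50).
#3 (£250): deductible already satisfied, so owner's share is 50% × £250 = £125. Cost to owner: £125. OOP to date £1,075.50.

£125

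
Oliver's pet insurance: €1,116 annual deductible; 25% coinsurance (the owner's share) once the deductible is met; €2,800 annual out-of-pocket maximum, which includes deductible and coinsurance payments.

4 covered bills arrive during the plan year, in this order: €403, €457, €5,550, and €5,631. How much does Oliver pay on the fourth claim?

€360.50

Claim 1 (€403): fully absorbed by the deductible. Owner pays €403; OOP now €403.
Claim 2 (€457): fully absorbed by the deductible. Owner owes €457 (running OOP €860).
Claim 3 (€5,550): deductible takes €256, €5,294 remains; 25% of €5,294 = €1,323.50. Owner owes €1,579.50 (running OOP €2,439.50).
Claim 4 (€5,631): deductible met; 25% of €5,631 = €1,407.75. OOP would hit €3,847.25 > €2,800, so the cap limits the owner to €2,800 − €2,439.50 = €360.50.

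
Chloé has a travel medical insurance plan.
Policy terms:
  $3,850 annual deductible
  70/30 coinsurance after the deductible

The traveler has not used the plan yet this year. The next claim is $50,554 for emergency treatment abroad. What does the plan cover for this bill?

$32,692.80

Nothing has been paid toward the $3,850 deductible, so the first $3,850 of this charge is applied there.
That leaves $50,554 − $3,850 = $46,704 for coinsurance.
Traveler's 30% share of $46,704 is $14,011.20.
Traveler responsibility: $3,850 + $14,011.20 = $17,861.20.
Insurer pays the balance: $50,554 − $17,861.20 = $32,692.80.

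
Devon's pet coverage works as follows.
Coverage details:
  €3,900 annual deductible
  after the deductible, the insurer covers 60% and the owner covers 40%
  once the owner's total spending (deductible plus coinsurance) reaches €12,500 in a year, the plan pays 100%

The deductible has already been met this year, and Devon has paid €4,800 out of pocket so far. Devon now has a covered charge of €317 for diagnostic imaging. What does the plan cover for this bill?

€190.20

The deductible is already satisfied, so the full bill goes to coinsurance.
Coinsurance: €317 × 40% = €126.80.
Year-to-date out-of-pocket becomes €4,800 + €126.80 = €4,926.80, still under the €12,500 maximum, so no cap applies.
Insurer pays the balance: €317 − €126.80 = €190.20.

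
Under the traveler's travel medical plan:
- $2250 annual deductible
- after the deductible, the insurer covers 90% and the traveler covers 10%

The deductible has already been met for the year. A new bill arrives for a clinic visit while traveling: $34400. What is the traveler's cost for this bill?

$3440

The deductible is already satisfied, so the full bill goes to coinsurance.
10% of $34400 = $3440 falls to the traveler.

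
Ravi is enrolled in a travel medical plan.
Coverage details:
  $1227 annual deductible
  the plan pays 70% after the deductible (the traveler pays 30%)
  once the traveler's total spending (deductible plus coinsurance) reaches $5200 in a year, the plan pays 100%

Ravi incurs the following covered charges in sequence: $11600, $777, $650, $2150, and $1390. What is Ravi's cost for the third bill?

Bill 1, $11600: $1227 finishes the deductible; $10373 goes to coinsurance; traveler's 30% is $3111.90. Cost to traveler: $4338.90. OOP to date $4338.90.
Bill 2, $777: deductible met; 30% of $777 = $233.10. Traveler pays $233.10; OOP now $4572.
Bill 3, $650: deductible already satisfied, so traveler's share is 30% × $650 = $195. Traveler owes $195 (running OOP $4767).

$195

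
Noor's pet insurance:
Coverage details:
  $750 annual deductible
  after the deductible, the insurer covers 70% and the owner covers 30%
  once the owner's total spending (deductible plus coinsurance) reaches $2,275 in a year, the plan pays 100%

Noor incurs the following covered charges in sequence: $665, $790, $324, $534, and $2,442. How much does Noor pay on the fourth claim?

Claim 1 — $665: fully absorbed by the deductible. Cost to owner: $665. OOP to date $665.
Claim 2 — $790: $85 finishes the deductible; $705 goes to coinsurance; coinsurance $705 × 30% = $211.50. Owner pays $296.50; OOP now $961.50.
Claim 3 — $324: deductible already satisfied, so owner's share is 30% × $324 = $97.20. Cost to owner: $97.20. OOP to date $1,058.70.
Claim 4 — $534: 30% coinsurance on $534 = $160.20. Owner pays $160.20; OOP now $1,218.90.

$160.20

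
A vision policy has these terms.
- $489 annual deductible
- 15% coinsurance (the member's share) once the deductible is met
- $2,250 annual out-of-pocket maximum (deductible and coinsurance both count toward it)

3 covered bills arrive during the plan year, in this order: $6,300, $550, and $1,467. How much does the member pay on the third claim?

Bill 1, $6,300: deductible takes $489, $5,811 remains; 15% of $5,811 = $871.65. Member owes $1,360.65 (running OOP $1,360.65).
Bill 2, $550: 15% coinsurance on $550 = $82.50. Member owes $82.50 (running OOP $1,443.15).
Bill 3, $1,467: 15% coinsurance on $1,467 = $220.05. Cost to member: $220.05. OOP to date $1,663.20.

$220.05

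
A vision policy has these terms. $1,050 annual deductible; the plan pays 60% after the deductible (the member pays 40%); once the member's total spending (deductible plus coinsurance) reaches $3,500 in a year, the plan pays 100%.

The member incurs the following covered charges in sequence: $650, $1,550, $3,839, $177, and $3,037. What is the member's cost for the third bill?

$1,535.60

Claim 1 ($650): all of it applies to the deductible. Member owes $650 (running OOP $650).
Claim 2 ($1,550): $400 to deductible, leaving $1,150; member's 40% is $460. Member pays $860; OOP now $1,510.
Claim 3 ($3,839): deductible met; 40% of $3,839 = $1,535.60. Member owes $1,535.60 (running OOP $3,045.60).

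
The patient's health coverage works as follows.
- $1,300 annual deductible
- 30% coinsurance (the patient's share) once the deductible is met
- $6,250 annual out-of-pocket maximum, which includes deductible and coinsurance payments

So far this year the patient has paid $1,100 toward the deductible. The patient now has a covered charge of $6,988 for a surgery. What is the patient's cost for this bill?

$1,100 of the $1,300 deductible is already met, leaving $200.
After the $200 deductible portion, $6,988 − $200 = $6,788 is subject to coinsurance.
Coinsurance: $6,788 × 30% = $2,036.40.
Patient responsibility before any cap: $200 + $2,036.40 = $2,236.40.
Cumulative spending $1,100 + $2,236.40 = $3,336.40 stays under the $6,250 maximum.

$2,236.40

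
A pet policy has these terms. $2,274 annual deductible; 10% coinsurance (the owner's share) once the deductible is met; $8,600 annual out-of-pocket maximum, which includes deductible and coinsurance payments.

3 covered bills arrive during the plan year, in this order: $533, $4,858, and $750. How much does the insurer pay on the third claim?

Bill 1, $533: fully absorbed by the deductible. Owner owes $533 (running OOP $533). Plan pays $533 − $533 = $0.
Bill 2, $4,858: deductible takes $1,741, $3,117 remains; 10% of $3,117 = $311.70. Cost to owner: $2,052.70. OOP to date $2,585.70. Plan pays $4,858 − $2,052.70 = $2,805.30.
Bill 3, $750: deductible met; 10% of $750 = $75. Owner pays $75; OOP now $2,660.70. Insurer: $750 − $75 = $675.

$675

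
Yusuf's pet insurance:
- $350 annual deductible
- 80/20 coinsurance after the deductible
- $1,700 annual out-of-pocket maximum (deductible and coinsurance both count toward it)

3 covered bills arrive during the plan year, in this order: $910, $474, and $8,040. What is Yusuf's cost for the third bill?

Bill 1, $910: $350 to deductible, leaving $560; coinsurance $560 × 20% = $112. Owner pays $462; OOP now $462.
Bill 2, $474: deductible met; 20% of $474 = $94.80. Owner pays $94.80; OOP now $556.80.
Bill 3, $8,040: deductible met; 20% of $8,040 = $1,608. Adding that to $556.80 gives $2,164.80, past the $1,700 cap; owner pays only $1,700 − $556.80 = $1,143.20.

$1,143.20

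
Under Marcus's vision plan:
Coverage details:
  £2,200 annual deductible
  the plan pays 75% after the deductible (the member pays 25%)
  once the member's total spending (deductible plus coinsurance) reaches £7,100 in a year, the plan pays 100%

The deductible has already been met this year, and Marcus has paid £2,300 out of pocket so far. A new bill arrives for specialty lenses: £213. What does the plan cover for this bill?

£159.75

With the deductible met, the entire £213 is subject to coinsurance.
25% of £213 = £53.25 falls to the member.
Cumulative spending £2,300 + £53.25 = £2,353.25 stays under the £7,100 maximum.
The plan picks up £213 − £53.25 = £159.75.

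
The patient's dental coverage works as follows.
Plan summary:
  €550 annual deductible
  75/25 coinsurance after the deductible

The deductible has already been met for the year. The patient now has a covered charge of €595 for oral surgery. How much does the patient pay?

With the deductible met, the entire €595 is subject to coinsurance.
Patient's 25% share of €595 is €148.75.

€148.75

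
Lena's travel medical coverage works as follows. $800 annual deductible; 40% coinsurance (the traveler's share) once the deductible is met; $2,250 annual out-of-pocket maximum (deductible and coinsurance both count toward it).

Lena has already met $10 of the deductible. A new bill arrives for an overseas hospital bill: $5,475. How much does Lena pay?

$2,240

Deductible still to meet: $800 − $10 = $790.
After the $790 deductible portion, $5,475 − $790 = $4,685 is subject to coinsurance.
Coinsurance: $4,685 × 40% = $1,874.
So the traveler owes $790 + $1,874 = $2,664 before any cap.
Year-to-date out-of-pocket would reach $10 + $2,664 = $2,674, above the $2,250 maximum, so the traveler pays only $2,250 − $10 = $2,240.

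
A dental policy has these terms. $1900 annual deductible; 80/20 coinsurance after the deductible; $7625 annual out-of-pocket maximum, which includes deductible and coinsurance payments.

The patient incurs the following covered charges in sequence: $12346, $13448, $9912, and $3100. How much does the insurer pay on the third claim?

Claim 1 — $12346: $1900 finishes the deductible; $10446 goes to coinsurance; patient's 20% is $2089.20. Patient pays $3989.20; OOP now $3989.20. Plan pays $12346 − $3989.20 = $8356.80.
Claim 2 — $13448: deductible already satisfied, so patient's share is 20% × $13448 = $2689.60. Patient owes $2689.60 (running OOP $6678.80). Plan pays $13448 − $2689.60 = $10758.40.
Claim 3 — $9912: deductible already satisfied, so patient's share is 20% × $9912 = $1982.40. Adding that to $6678.80 gives $8661.20, past the $7625 cap; patient pays only $7625 − $6678.80 = $946.20. Plan pays $9912 − $946.20 = $8965.80.

$8965.80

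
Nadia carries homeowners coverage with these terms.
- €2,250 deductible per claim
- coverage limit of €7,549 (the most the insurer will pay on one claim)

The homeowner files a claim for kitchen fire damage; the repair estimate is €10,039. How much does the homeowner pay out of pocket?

€2,490

Subtract the deductible: €10,039 − €2,250 = €7,789.
Since €7,789 > €7,549, the payout is capped at €7,549.
Out of pocket: €10,039 − €7,549 = €2,490.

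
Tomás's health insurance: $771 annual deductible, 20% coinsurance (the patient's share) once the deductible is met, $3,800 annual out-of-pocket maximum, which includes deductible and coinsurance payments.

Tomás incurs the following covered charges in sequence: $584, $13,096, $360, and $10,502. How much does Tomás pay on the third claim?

#1 ($584): entire amount goes to the deductible. Patient pays $584; OOP now $584.
#2 ($13,096): $187 finishes the deductible; $12,909 goes to coinsurance; patient's 20% is $2,581.80. Cost to patient: $2,768.80. OOP to date $3,352.80.
#3 ($360): deductible already satisfied, so patient's share is 20% × $360 = $72. Patient pays $72; OOP now $3,424.80.

$72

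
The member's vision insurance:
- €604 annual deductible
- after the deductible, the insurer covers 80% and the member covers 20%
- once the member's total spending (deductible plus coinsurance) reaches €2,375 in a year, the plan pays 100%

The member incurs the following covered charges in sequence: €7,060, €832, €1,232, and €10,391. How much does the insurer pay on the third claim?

Bill 1, €7,060: €604 finishes the deductible; €6,456 goes to coinsurance; 20% of €6,456 = €1,291.20. Member pays €1,895.20; OOP now €1,895.20. Plan pays €7,060 − €1,895.20 = €5,164.80.
Bill 2, €832: deductible met; 20% of €832 = €166.40. Member pays €166.40; OOP now €2,061.60. Insurer: €832 − €166.40 = €665.60.
Bill 3, €1,232: 20% coinsurance on €1,232 = €246.40. Cost to member: €246.40. OOP to date €2,308. Plan pays €1,232 − €246.40 = €985.60.

€985.60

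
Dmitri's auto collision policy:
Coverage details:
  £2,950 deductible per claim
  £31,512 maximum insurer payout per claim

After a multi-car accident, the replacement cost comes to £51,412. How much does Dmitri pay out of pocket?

Less the £2,950 deductible: £51,412 − £2,950 = £48,462.
Since £48,462 > £31,512, the payout is capped at £31,512.
Out of pocket: £51,412 − £31,512 = £19,900.

£19,900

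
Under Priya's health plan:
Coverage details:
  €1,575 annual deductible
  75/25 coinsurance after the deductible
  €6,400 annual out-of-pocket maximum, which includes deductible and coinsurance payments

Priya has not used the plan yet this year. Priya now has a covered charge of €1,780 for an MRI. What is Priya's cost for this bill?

€1,626.25

The full €1,575 deductible is still open; €1,575 of this bill applies to it.
The remaining €205 (= €1,780 − €1,575) moves to coinsurance.
Coinsurance: €205 × 25% = €51.25.
Patient responsibility before any cap: €1,575 + €51.25 = €1,626.25.
Year-to-date out-of-pocket becomes €0 + €1,626.25 = €1,626.25, still under the €6,400 maximum, so no cap applies.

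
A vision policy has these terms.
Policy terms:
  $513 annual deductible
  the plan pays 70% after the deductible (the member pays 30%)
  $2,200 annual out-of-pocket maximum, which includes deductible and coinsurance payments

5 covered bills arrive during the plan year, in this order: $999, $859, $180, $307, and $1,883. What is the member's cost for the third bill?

$54

Bill 1, $999: $513 finishes the deductible; $486 goes to coinsurance; coinsurance $486 × 30% = $145.80. Cost to member: $658.80. OOP to date $658.80.
Bill 2, $859: deductible already satisfied, so member's share is 30% × $859 = $257.70. Member owes $257.70 (running OOP $916.50).
Bill 3, $180: deductible already satisfied, so member's share is 30% × $180 = $54. Member owes $54 (running OOP $970.50).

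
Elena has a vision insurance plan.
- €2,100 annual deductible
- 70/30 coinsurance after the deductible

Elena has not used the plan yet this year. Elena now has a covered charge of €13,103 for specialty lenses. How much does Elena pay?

Nothing has been paid toward the €2,100 deductible, so the first €2,100 of this charge is applied there.
That leaves €13,103 − €2,100 = €11,003 for coinsurance.
Member's 30% share of €11,003 is €3,300.90.
So the member owes €2,100 + €3,300.90 = €5,400.90.

€5,400.90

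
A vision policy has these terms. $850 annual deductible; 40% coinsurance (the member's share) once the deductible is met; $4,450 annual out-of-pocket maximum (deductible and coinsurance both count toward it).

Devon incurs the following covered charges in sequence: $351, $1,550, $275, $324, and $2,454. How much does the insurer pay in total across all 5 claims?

$2,462.40

#1 ($351): entire amount goes to the deductible. Member pays $351; OOP now $351. Insurer: $351 − $351 = $0.
#2 ($1,550): $499 to deductible, leaving $1,051; coinsurance $1,051 × 40% = $420.40. Member owes $919.40 (running OOP $1,270.40). Plan pays $1,550 − $919.40 = $630.60.
#3 ($275): deductible met; 40% of $275 = $110. Cost to member: $110. OOP to date $1,380.40. Insurer: $275 − $110 = $165.
#4 ($324): 40% coinsurance on $324 = $129.60. Member owes $129.60 (running OOP $1,510). Insurer: $324 − $129.60 = $194.40.
#5 ($2,454): deductible met; 40% of $2,454 = $981.60. Cost to member: $981.60. OOP to date $2,491.60. Insurer: $2,454 − $981.60 = $1,472.40.
Insurer total = bills − member's total = $4,954 − $2,491.60 = $2,462.40.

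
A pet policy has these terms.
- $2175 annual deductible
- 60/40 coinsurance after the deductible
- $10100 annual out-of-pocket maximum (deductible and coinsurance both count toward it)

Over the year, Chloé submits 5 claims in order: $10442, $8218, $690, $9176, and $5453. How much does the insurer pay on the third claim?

$414

Claim 1 ($10442): $2175 finishes the deductible; $8267 goes to coinsurance; 40% of $8267 = $3306.80. Owner owes $5481.80 (running OOP $5481.80). Plan pays $10442 − $5481.80 = $4960.20.
Claim 2 ($8218): deductible met; 40% of $8218 = $3287.20. Cost to owner: $3287.20. OOP to date $8769. Insurer: $8218 − $3287.20 = $4930.80.
Claim 3 ($690): deductible already satisfied, so owner's share is 40% × $690 = $276. Owner pays $276; OOP now $9045. Insurer: $690 − $276 = $414.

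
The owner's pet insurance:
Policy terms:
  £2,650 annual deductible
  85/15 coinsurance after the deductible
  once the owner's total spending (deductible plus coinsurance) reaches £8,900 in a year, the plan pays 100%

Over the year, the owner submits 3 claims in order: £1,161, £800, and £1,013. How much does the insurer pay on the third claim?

Bill 1, £1,161: all of it applies to the deductible. Owner owes £1,161 (running OOP £1,161). Plan pays £1,161 − £1,161 = £0.
Bill 2, £800: all of it applies to the deductible. Owner pays £800; OOP now £1,961. Insurer: £800 − £800 = £0.
Bill 3, £1,013: deductible takes £689, £324 remains; 15% of £324 = £48.60. Owner pays £737.60; OOP now £2,698.60. Insurer: £1,013 − £737.60 = £275.40.

£275.40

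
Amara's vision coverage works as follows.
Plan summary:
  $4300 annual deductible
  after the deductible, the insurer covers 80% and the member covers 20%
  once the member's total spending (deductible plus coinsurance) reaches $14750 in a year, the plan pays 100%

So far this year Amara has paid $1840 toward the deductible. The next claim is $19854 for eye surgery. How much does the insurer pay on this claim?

$13915.20

Remaining deductible: $4300 − $1840 = $2460.
That leaves $19854 − $2460 = $17394 for coinsurance.
Member's 20% share of $17394 is $3478.80.
So the member owes $2460 + $3478.80 = $5938.80 before any cap.
Total out-of-pocket so far would be $1840 + $5938.80 = $7778.80, below the $14750 cap — no reduction.
The insurer covers the remainder: $19854 − $5938.80 = $13915.20.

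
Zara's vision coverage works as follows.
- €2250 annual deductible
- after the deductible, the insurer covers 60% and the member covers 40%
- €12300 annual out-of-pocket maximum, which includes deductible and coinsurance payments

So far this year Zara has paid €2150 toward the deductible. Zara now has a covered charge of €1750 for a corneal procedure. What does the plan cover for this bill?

€990

€2150 of the €2250 deductible is already met, leaving €100.
The remaining €1650 (= €1750 − €100) moves to coinsurance.
Coinsurance: €1650 × 40% = €660.
That puts the member's cost at €100 + €660 = €760 before any cap.
Cumulative spending €2150 + €760 = €2910 stays under the €12300 maximum.
The insurer covers the remainder: €1750 − €760 = €990.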